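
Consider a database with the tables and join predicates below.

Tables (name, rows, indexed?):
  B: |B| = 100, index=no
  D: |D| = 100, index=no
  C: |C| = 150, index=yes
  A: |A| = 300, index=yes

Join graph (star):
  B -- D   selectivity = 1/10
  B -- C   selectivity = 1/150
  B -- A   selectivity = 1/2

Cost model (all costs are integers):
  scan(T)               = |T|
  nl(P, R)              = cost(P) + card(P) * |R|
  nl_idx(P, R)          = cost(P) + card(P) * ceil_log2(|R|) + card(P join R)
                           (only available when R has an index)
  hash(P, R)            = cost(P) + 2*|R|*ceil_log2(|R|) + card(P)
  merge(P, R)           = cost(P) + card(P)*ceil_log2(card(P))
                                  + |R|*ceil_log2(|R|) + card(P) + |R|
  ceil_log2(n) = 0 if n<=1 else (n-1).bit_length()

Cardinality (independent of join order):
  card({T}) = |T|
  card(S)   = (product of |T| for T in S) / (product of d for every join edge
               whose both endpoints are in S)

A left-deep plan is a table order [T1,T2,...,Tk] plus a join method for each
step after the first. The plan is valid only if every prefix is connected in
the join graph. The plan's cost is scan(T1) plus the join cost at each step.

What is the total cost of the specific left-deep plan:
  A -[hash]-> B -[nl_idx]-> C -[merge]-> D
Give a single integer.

362800

step 1: scan A: cost=300, card=300
step 2: join B via hash
    card(P join B) = 300*100/(2) = 15000
    cost = 300 + 2*100*7 + 300 = 2000
step 3: join C via nl_idx
    card(P join C) = 15000*150/(150) = 15000
    cost = 2000 + 15000*8 + 15000 = 137000
step 4: join D via merge
    card(P join D) = 15000*100/(10) = 150000
    cost = 137000 + 15000*14 + 100*7 + 15000 + 100 = 362800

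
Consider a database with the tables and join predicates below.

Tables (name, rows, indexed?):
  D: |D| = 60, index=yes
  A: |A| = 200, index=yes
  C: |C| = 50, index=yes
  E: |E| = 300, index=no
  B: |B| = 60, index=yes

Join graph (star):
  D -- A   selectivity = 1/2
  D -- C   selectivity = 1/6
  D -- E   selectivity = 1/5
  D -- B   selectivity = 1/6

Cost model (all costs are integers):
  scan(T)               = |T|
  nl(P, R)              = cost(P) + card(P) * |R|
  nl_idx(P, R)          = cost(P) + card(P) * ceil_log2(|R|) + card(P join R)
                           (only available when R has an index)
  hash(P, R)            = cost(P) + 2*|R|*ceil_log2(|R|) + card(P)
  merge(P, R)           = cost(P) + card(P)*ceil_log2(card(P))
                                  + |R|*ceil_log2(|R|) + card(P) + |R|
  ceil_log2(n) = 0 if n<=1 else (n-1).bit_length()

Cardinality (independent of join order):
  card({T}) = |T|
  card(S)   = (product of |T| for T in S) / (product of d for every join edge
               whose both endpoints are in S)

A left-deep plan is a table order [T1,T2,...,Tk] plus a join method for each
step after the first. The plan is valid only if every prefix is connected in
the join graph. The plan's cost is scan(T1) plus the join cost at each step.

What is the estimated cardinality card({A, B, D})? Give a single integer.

Tables in S: A(200), B(60), D(60)
Edges inside S: D-A(d=2), D-B(d=6)
numerator = 200 * 60 * 60 = 720000
denominator = 2 * 6 = 12
card(S) = 720000 / 12 = 60000

60000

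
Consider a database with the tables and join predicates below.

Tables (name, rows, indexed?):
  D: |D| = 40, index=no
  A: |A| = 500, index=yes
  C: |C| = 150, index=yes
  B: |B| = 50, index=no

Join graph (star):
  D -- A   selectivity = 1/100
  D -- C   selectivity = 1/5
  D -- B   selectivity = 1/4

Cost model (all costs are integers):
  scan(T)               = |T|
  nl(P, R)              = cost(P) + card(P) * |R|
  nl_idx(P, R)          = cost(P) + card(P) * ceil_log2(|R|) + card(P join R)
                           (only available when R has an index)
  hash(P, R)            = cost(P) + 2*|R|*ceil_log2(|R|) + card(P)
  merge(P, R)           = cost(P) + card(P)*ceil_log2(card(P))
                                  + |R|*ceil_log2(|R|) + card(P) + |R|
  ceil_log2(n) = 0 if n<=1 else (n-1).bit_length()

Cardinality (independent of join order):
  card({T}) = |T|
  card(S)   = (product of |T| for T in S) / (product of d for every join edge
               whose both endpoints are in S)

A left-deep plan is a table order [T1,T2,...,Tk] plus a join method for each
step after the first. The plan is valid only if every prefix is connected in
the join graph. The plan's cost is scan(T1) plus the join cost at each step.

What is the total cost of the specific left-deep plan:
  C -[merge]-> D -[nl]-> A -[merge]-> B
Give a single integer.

686130

step 1: scan C: cost=150, card=150
step 2: join D via merge
    card(P join D) = 150*40/(5) = 1200
    cost = 150 + 150*8 + 40*6 + 150 + 40 = 1780
step 3: join A via nl
    card(P join A) = 1200*500/(100) = 6000
    cost = 1780 + 1200*500 = 601780
step 4: join B via merge
    card(P join B) = 6000*50/(4) = 75000
    cost = 601780 + 6000*13 + 50*6 + 6000 + 50 = 686130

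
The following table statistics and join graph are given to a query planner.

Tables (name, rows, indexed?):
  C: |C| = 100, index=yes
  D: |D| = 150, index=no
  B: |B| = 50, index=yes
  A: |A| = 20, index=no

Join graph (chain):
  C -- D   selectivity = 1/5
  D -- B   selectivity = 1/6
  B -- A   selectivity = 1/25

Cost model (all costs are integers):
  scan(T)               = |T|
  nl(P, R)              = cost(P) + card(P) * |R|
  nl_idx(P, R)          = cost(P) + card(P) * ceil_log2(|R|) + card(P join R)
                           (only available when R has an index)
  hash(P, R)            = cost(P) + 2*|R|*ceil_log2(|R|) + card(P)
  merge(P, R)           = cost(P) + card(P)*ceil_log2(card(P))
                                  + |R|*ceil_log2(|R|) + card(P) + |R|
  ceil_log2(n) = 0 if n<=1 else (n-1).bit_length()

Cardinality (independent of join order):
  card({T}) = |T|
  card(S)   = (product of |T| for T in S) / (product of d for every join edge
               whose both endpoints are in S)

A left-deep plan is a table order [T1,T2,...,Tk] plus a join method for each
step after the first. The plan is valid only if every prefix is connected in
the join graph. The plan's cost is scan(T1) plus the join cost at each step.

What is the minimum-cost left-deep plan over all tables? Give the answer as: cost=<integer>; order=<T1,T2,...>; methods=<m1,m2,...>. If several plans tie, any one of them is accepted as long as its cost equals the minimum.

Selinger DP (subsets sized 1..n):
  {C}: scan cost=100, card=100
  {D}: scan cost=150, card=150
  {B}: scan cost=50, card=50
  {A}: scan cost=20, card=20
  {CD}: card=3000; try (C,hash)→1700, (D,merge)→2250, (C,merge)→2300, (D,hash)→2600, (C,nl_idx)→4200, (D,nl)→15100 …(+1); best=1700 via (C,hash)
  {BD}: card=1250; try (B,hash)→900, (D,merge)→1750, (B,merge)→1850, (B,nl_idx)→2300, (D,hash)→2500, (D,nl)→7550 …(+1); best=900 via (B,hash)
  {AB}: card=40; try (B,nl_idx)→180, (A,hash)→300, (B,merge)→490, (A,merge)→520, (B,hash)→640, (B,nl)→1020 …(+1); best=180 via (B,nl_idx)
  {BCD}: card=25000; try (C,hash)→3550, (B,hash)→5300, (C,merge)→16700, (C,nl_idx)→34650, (B,merge)→41050, (B,nl_idx)→44700 …(+2); best=3550 via (C,hash)
  {ABD}: card=1000; try (D,merge)→1810, (A,hash)→2350, (D,hash)→2620, (D,nl)→6180, (A,merge)→16020, (A,nl)→25900; best=1810 via (D,merge)
  {ABCD}: card=20000; try (C,hash)→4210, (C,merge)→13610, (A,hash)→28750, (C,nl_idx)→28810, (C,nl)→101810, (A,merge)→403670 …(+1); best=4210 via (C,hash)

cost=4210; order=A,B,D,C; methods=nl_idx,merge,hash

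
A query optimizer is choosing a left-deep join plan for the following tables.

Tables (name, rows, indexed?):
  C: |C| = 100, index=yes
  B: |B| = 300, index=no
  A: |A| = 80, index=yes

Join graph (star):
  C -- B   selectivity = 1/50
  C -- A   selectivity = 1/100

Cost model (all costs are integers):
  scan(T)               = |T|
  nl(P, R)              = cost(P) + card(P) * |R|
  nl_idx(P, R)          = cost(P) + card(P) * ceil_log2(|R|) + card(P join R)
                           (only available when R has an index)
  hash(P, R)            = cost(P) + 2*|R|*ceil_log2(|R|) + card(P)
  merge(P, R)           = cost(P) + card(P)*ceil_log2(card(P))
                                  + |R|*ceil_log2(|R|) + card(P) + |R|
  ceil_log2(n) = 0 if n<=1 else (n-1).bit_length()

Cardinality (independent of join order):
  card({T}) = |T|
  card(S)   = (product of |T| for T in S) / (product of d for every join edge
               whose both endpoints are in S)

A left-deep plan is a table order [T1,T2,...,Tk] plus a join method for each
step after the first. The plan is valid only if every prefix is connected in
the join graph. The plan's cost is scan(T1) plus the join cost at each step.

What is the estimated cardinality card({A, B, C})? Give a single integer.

480

Tables in S: A(80), B(300), C(100)
Edges inside S: C-B(d=50), C-A(d=100)
numerator = 80 * 300 * 100 = 2400000
denominator = 50 * 100 = 5000
card(S) = 2400000 / 5000 = 480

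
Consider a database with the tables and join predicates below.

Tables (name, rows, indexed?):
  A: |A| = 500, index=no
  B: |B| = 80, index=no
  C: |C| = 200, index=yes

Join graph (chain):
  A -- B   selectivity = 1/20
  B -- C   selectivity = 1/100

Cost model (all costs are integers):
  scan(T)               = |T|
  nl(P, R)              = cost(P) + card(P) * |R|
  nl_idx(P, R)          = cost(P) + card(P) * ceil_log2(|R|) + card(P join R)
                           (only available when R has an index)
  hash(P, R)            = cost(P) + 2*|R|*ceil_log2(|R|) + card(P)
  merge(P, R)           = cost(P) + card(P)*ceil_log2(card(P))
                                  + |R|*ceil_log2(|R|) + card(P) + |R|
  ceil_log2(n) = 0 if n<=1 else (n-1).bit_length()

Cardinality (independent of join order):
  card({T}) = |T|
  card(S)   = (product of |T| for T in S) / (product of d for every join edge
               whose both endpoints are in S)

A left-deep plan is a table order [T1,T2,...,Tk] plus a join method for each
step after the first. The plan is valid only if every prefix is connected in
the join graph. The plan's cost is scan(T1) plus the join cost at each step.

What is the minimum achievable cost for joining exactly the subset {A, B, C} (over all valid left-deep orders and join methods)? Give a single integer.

7320

Selinger DP over subsets of {A,B,C}:
  {A}: scan cost=500, card=500
  {B}: scan cost=80, card=80
  {C}: scan cost=200, card=200
  {AB}: card=2000; try (B,hash)→2120, (A,merge)→5720, (B,merge)→6140, (A,hash)→9160, (A,nl)→40080, (B,nl)→40500; best=2120 via (B,hash)
  {BC}: card=160; try (C,nl_idx)→880, (B,hash)→1520, (C,merge)→2520, (B,merge)→2640, (C,hash)→3360, (C,nl)→16080 …(+1); best=880 via (C,nl_idx)
  {ABC}: card=4000; try (C,hash)→7320, (A,merge)→7320, (A,hash)→10040, (C,nl_idx)→22120, (C,merge)→27920, (A,nl)→80880 …(+1); best=7320 via (C,hash)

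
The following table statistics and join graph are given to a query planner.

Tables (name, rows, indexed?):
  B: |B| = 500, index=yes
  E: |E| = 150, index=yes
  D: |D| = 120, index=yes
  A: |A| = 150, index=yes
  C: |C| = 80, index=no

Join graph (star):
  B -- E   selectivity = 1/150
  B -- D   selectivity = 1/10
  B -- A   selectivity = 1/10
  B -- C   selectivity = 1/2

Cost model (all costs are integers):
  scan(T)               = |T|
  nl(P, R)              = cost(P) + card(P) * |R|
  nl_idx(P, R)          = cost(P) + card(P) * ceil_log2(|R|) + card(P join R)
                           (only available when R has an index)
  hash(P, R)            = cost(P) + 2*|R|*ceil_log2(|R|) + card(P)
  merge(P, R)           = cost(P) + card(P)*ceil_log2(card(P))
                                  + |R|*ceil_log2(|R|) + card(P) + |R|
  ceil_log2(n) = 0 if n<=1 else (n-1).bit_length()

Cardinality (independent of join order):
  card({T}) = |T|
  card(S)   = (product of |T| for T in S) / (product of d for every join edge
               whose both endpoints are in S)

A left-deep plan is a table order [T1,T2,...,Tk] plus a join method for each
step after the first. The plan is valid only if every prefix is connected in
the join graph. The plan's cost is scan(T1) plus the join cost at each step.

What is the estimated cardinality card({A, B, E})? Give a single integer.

7500

Tables in S: A(150), B(500), E(150)
Edges inside S: B-E(d=150), B-A(d=10)
numerator = 150 * 500 * 150 = 11250000
denominator = 150 * 10 = 1500
card(S) = 11250000 / 1500 = 7500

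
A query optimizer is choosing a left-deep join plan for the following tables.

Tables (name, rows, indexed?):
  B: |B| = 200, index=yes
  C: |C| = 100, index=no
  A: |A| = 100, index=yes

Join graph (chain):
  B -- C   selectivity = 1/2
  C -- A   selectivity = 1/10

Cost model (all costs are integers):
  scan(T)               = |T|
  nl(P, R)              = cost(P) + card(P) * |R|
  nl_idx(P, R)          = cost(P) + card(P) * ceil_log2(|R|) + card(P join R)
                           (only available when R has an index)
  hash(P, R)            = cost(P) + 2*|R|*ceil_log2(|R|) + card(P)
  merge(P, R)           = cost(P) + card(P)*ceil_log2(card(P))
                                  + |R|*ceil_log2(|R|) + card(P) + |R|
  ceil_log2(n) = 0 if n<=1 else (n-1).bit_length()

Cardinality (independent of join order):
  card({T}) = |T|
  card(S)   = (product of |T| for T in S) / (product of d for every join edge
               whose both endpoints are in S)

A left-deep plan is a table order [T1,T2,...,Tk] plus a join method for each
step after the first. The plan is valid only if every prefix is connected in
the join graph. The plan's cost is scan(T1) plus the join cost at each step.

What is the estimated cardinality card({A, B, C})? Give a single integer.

Tables in S: A(100), B(200), C(100)
Edges inside S: B-C(d=2), C-A(d=10)
numerator = 100 * 200 * 100 = 2000000
denominator = 2 * 10 = 20
card(S) = 2000000 / 20 = 100000

100000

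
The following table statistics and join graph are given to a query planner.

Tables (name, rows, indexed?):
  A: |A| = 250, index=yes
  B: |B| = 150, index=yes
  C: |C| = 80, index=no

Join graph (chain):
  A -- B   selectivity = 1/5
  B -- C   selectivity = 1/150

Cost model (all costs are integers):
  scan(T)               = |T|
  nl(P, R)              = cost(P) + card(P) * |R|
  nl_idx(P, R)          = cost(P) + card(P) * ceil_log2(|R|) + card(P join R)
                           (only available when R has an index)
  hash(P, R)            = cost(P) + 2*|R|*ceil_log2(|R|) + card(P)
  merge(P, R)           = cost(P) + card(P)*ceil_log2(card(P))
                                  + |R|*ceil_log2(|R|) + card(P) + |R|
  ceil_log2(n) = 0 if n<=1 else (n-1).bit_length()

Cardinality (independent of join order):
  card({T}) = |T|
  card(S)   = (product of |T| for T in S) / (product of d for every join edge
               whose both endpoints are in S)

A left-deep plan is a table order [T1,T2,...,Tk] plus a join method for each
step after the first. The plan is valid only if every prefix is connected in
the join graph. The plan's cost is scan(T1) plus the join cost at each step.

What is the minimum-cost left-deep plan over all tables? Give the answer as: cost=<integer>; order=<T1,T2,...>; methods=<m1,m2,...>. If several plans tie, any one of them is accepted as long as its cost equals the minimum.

cost=3690; order=C,B,A; methods=nl_idx,merge

Selinger DP (subsets sized 1..n):
  {A}: scan cost=250, card=250
  {B}: scan cost=150, card=150
  {C}: scan cost=80, card=80
  {AB}: card=7500; try (B,hash)→2900, (A,merge)→3750, (B,merge)→3850, (A,hash)→4300, (A,nl_idx)→8850, (B,nl_idx)→9750 …(+2); best=2900 via (B,hash)
  {BC}: card=80; try (B,nl_idx)→800, (C,hash)→1420, (B,merge)→2070, (C,merge)→2140, (B,hash)→2560, (B,nl)→12080 …(+1); best=800 via (B,nl_idx)
  {ABC}: card=4000; try (A,merge)→3690, (A,hash)→4880, (A,nl_idx)→5440, (C,hash)→11520, (A,nl)→20800, (C,merge)→108540 …(+1); best=3690 via (A,merge)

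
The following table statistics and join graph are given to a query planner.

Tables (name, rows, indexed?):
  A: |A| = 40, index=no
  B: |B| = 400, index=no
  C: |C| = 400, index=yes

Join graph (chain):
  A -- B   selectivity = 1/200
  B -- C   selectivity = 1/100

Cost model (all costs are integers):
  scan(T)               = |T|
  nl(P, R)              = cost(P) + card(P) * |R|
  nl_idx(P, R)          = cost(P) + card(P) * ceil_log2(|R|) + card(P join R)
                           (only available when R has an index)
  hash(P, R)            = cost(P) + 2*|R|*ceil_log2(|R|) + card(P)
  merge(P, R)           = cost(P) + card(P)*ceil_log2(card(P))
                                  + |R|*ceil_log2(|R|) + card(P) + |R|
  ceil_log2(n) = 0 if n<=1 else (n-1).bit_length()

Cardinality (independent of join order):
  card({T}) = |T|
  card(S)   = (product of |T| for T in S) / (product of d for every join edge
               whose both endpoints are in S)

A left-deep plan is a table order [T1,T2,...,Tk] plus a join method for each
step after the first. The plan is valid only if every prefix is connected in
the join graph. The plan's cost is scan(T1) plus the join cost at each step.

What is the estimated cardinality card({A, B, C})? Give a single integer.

Tables in S: A(40), B(400), C(400)
Edges inside S: A-B(d=200), B-C(d=100)
numerator = 40 * 400 * 400 = 6400000
denominator = 200 * 100 = 20000
card(S) = 6400000 / 20000 = 320

320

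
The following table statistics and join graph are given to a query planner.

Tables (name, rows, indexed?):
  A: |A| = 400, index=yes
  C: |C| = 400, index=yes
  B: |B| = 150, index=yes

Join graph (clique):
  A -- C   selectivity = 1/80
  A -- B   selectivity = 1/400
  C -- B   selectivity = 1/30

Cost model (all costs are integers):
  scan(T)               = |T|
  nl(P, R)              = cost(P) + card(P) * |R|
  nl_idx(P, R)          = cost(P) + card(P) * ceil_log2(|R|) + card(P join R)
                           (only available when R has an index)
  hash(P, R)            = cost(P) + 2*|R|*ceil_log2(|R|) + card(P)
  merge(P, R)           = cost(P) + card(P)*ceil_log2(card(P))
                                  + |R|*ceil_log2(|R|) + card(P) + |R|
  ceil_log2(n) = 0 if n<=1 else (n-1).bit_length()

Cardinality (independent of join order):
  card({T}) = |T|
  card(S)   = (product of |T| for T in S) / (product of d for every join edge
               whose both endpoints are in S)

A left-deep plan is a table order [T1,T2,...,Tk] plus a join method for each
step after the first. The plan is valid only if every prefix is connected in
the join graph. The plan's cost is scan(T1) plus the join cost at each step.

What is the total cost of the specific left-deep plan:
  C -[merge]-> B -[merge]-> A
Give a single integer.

step 1: scan C: cost=400, card=400
step 2: join B via merge
    card(P join B) = 400*150/(30) = 2000
    cost = 400 + 400*9 + 150*8 + 400 + 150 = 5750
step 3: join A via merge
    card(P join A) = 2000*400/(80*400) = 25
    cost = 5750 + 2000*11 + 400*9 + 2000 + 400 = 33750

33750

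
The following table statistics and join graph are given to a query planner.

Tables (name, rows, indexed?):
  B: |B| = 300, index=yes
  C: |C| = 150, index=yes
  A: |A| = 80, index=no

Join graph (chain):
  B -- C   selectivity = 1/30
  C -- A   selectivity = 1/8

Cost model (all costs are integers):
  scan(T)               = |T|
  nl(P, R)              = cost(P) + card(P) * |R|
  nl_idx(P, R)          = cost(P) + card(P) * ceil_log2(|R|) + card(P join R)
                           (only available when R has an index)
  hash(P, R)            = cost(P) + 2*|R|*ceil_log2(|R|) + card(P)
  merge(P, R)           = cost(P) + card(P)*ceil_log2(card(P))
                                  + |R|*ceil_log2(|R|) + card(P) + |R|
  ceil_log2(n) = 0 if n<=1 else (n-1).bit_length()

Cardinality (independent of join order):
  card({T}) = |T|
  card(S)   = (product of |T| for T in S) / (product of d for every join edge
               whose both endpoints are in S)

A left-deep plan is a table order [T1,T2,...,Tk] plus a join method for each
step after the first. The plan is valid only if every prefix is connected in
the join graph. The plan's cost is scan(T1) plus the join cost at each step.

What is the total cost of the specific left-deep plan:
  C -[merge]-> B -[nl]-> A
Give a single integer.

step 1: scan C: cost=150, card=150
step 2: join B via merge
    card(P join B) = 150*300/(30) = 1500
    cost = 150 + 150*8 + 300*9 + 150 + 300 = 4500
step 3: join A via nl
    card(P join A) = 1500*80/(8) = 15000
    cost = 4500 + 1500*80 = 124500

124500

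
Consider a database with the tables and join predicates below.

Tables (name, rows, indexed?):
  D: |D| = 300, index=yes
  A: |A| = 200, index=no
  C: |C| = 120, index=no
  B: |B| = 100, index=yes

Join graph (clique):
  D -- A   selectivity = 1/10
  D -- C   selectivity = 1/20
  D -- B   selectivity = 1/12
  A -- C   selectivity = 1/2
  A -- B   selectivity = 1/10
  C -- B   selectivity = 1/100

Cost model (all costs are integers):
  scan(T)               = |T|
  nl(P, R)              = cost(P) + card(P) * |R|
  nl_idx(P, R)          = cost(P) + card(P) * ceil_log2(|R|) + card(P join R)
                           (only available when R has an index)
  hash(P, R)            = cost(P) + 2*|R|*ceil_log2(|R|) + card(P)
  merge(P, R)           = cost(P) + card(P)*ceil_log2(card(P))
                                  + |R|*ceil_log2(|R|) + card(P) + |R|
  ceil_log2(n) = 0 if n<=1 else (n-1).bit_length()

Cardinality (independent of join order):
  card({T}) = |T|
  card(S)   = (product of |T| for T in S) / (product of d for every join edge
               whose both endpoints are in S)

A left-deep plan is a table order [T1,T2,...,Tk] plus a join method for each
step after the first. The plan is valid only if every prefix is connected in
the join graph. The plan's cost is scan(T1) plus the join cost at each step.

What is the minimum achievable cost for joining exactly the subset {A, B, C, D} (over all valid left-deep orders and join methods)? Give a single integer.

Selinger DP over subsets of {A,B,C,D}:
  {D}: scan cost=300, card=300
  {A}: scan cost=200, card=200
  {C}: scan cost=120, card=120
  {B}: scan cost=100, card=100
  {AD}: card=6000; try (A,hash)→3800, (D,merge)→5000, (A,merge)→5100, (D,hash)→5800, (D,nl_idx)→8000, (D,nl)→60200 …(+1); best=3800 via (A,hash)
  {CD}: card=1800; try (C,hash)→2280, (D,nl_idx)→3000, (D,merge)→4080, (C,merge)→4260, (D,hash)→5640, (D,nl)→36120 …(+1); best=2280 via (C,hash)
  {BD}: card=2500; try (B,hash)→2000, (D,nl_idx)→3500, (D,merge)→3900, (B,merge)→4100, (B,nl_idx)→4900, (D,hash)→5600 …(+2); best=2000 via (B,hash)
  {AC}: card=12000; try (C,hash)→2080, (A,merge)→2880, (C,merge)→2960, (A,hash)→3440, (A,nl)→24120, (C,nl)→24200; best=2080 via (C,hash)
  {AB}: card=2000; try (B,hash)→1800, (A,merge)→2700, (B,merge)→2800, (A,hash)→3400, (B,nl_idx)→3600, (A,nl)→20100 …(+1); best=1800 via (B,hash)
  {BC}: card=120; try (B,nl_idx)→1080, (B,hash)→1640, (C,merge)→1860, (C,hash)→1880, (B,merge)→1880, (C,nl)→12100 …(+1); best=1080 via (B,nl_idx)
  {ACD}: card=18000; try (A,hash)→7280, (C,hash)→11480, (D,hash)→19480, (A,merge)→25680, (C,merge)→88760, (D,nl_idx)→128080 …(+4); best=7280 via (A,hash)
  {ABD}: card=5000; try (A,hash)→7700, (D,hash)→9200, (B,hash)→11200, (D,nl_idx)→24800, (D,merge)→28800, (A,merge)→36300 …(+5); best=7700 via (A,hash)
  {BCD}: card=150; try (D,nl_idx)→2310, (D,merge)→5040, (B,hash)→5480, (C,hash)→6180, (D,hash)→6600, (B,nl_idx)→15030 …(+5); best=2310 via (D,nl_idx)
  {ABC}: card=1200; try (A,merge)→3840, (A,hash)→4400, (C,hash)→5480, (B,hash)→15480, (A,nl)→25080, (C,merge)→26760 …(+4); best=3840 via (A,merge)
  {ABCD}: card=150; try (A,merge)→5460, (A,hash)→5660, (D,hash)→10440, (C,hash)→14380, (D,nl_idx)→14790, (D,merge)→21240 …(+8); best=5460 via (A,merge)

5460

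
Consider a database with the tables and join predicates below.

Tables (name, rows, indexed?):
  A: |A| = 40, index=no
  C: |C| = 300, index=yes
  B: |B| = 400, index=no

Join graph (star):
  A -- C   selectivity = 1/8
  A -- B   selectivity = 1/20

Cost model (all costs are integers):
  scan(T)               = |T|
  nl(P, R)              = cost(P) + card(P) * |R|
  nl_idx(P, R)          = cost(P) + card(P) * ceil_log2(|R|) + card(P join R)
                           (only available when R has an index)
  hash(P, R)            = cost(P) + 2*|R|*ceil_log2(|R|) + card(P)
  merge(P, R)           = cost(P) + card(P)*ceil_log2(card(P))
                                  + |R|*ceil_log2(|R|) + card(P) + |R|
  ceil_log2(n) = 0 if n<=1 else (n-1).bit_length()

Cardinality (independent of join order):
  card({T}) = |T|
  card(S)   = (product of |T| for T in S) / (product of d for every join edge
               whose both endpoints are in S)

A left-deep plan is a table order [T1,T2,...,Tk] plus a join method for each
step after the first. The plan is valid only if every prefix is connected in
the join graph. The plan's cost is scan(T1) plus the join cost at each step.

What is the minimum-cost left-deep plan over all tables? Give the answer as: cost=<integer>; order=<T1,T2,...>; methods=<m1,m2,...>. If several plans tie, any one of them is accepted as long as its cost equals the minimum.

Selinger DP (subsets sized 1..n):
  {A}: scan cost=40, card=40
  {C}: scan cost=300, card=300
  {B}: scan cost=400, card=400
  {AC}: card=1500; try (A,hash)→1080, (C,nl_idx)→1900, (C,merge)→3320, (A,merge)→3580, (C,hash)→5480, (C,nl)→12040 …(+1); best=1080 via (A,hash)
  {AB}: card=800; try (A,hash)→1280, (B,merge)→4320, (A,merge)→4680, (B,hash)→7280, (B,nl)→16040, (A,nl)→16400; best=1280 via (A,hash)
  {ABC}: card=30000; try (C,hash)→7480, (B,hash)→9780, (C,merge)→13080, (B,merge)→23080, (C,nl_idx)→38480, (C,nl)→241280 …(+1); best=7480 via (C,hash)

cost=7480; order=B,A,C; methods=hash,hash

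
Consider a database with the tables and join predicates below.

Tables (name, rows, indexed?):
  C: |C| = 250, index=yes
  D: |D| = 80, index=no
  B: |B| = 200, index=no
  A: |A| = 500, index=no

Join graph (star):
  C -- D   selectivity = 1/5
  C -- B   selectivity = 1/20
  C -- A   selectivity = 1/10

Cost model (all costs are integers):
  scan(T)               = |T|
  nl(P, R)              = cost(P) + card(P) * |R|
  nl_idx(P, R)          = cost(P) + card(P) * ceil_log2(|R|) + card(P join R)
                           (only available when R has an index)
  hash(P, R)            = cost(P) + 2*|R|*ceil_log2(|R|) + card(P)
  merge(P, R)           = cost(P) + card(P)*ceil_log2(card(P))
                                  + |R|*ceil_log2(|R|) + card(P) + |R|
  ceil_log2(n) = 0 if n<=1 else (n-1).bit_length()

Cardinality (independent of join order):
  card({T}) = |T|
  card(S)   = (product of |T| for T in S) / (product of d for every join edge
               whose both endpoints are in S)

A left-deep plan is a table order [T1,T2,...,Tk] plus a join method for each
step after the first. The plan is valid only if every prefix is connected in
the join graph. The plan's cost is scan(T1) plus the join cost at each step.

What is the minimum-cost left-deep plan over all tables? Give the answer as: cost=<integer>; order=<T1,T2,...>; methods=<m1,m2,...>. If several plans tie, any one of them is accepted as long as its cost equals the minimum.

cost=56320; order=C,B,D,A; methods=hash,hash,hash

Selinger DP (subsets sized 1..n):
  {C}: scan cost=250, card=250
  {D}: scan cost=80, card=80
  {B}: scan cost=200, card=200
  {A}: scan cost=500, card=500
  {CD}: card=4000; try (D,hash)→1620, (C,merge)→2970, (D,merge)→3140, (C,hash)→4160, (C,nl_idx)→4720, (C,nl)→20080 …(+1); best=1620 via (D,hash)
  {BC}: card=2500; try (B,hash)→3700, (C,merge)→4250, (C,nl_idx)→4300, (B,merge)→4300, (C,hash)→4400, (C,nl)→50200 …(+1); best=3700 via (B,hash)
  {AC}: card=12500; try (C,hash)→5000, (A,merge)→7500, (C,merge)→7750, (A,hash)→9500, (C,nl_idx)→17000, (A,nl)→125250 …(+1); best=5000 via (C,hash)
  {BCD}: card=40000; try (D,hash)→7320, (B,hash)→8820, (D,merge)→36840, (B,merge)→55420, (D,nl)→203700, (B,nl)→801620; best=7320 via (D,hash)
  {ACD}: card=200000; try (A,hash)→14620, (D,hash)→18620, (A,merge)→58620, (D,merge)→193140, (D,nl)→1005000, (A,nl)→2001620; best=14620 via (A,hash)
  {ABC}: card=125000; try (A,hash)→15200, (B,hash)→20700, (A,merge)→41200, (B,merge)→194300, (A,nl)→1253700, (B,nl)→2505000; best=15200 via (A,hash)
  {ABCD}: card=2000000; try (A,hash)→56320, (D,hash)→141320, (B,hash)→217820, (A,merge)→692320, (D,merge)→2265840, (B,merge)→3816420 …(+3); best=56320 via (A,hash)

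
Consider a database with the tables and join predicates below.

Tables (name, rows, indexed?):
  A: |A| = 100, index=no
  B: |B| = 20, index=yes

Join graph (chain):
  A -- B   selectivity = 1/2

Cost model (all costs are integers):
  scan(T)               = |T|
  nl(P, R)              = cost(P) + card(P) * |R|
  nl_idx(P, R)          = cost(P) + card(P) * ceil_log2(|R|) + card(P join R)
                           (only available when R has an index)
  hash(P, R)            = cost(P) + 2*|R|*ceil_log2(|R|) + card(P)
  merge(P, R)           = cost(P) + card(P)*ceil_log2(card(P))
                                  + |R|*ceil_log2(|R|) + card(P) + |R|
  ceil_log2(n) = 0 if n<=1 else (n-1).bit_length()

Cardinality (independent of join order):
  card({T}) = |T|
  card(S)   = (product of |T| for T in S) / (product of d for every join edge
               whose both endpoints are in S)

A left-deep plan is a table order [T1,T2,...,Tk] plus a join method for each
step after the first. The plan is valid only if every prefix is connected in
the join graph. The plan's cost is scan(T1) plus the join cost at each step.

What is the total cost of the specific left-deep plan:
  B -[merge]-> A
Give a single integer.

940

step 1: scan B: cost=20, card=20
step 2: join A via merge
    card(P join A) = 20*100/(2) = 1000
    cost = 20 + 20*5 + 100*7 + 20 + 100 = 940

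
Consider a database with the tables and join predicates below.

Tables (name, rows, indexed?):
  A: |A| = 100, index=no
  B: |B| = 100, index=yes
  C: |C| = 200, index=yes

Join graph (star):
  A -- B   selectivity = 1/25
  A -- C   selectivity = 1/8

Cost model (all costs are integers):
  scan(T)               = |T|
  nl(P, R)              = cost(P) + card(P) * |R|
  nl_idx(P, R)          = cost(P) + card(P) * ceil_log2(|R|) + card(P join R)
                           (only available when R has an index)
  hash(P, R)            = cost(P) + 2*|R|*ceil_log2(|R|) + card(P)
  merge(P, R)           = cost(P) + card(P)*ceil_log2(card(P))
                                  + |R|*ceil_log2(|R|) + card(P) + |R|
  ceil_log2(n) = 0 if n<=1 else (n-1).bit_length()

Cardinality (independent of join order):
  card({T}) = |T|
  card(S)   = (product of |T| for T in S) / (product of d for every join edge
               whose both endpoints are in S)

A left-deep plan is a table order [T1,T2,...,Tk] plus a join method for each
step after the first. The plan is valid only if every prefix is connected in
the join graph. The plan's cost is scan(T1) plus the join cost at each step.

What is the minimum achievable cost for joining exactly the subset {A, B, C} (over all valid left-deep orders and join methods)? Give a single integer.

4800

Selinger DP over subsets of {A,B,C}:
  {A}: scan cost=100, card=100
  {B}: scan cost=100, card=100
  {C}: scan cost=200, card=200
  {AB}: card=400; try (B,nl_idx)→1200, (B,hash)→1600, (A,hash)→1600, (B,merge)→1700, (A,merge)→1700, (B,nl)→10100 …(+1); best=1200 via (B,nl_idx)
  {AC}: card=2500; try (A,hash)→1800, (C,merge)→2700, (A,merge)→2800, (C,hash)→3400, (C,nl_idx)→3400, (C,nl)→20100 …(+1); best=1800 via (A,hash)
  {ABC}: card=10000; try (C,hash)→4800, (B,hash)→5700, (C,merge)→7000, (C,nl_idx)→14400, (B,nl_idx)→29300, (B,merge)→35100 …(+2); best=4800 via (C,hash)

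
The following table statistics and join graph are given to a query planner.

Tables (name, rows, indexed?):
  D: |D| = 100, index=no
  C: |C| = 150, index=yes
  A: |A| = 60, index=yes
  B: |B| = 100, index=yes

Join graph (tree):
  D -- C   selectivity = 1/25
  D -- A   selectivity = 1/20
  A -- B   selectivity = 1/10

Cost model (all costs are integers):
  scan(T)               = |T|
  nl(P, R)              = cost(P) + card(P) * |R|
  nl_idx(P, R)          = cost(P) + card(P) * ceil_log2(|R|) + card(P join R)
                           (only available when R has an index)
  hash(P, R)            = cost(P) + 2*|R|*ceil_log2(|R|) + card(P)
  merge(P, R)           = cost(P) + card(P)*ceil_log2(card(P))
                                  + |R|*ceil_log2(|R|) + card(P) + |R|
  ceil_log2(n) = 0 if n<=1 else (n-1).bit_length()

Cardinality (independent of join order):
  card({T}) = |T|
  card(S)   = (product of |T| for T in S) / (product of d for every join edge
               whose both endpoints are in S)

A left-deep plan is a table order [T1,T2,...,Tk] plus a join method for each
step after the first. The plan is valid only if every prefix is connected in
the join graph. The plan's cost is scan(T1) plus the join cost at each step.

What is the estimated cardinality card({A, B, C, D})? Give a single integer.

18000

Tables in S: A(60), B(100), C(150), D(100)
Edges inside S: D-C(d=25), D-A(d=20), A-B(d=10)
numerator = 60 * 100 * 150 * 100 = 90000000
denominator = 25 * 20 * 10 = 5000
card(S) = 90000000 / 5000 = 18000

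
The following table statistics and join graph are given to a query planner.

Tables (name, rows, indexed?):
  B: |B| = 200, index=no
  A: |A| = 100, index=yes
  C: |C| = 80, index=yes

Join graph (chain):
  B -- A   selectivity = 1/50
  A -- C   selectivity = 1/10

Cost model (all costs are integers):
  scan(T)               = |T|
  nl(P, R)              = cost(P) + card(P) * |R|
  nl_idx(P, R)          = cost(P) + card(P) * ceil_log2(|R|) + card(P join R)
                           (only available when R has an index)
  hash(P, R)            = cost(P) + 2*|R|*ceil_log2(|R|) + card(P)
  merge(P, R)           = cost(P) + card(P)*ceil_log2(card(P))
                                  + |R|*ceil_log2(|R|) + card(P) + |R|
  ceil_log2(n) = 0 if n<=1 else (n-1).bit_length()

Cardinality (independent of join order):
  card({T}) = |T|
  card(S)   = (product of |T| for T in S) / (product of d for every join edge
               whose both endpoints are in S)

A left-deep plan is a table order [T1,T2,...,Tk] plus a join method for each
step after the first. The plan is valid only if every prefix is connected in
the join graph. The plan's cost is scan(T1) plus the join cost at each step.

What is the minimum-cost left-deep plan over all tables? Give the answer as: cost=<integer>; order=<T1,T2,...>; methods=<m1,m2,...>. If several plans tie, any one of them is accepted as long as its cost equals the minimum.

Selinger DP (subsets sized 1..n):
  {B}: scan cost=200, card=200
  {A}: scan cost=100, card=100
  {C}: scan cost=80, card=80
  {AB}: card=400; try (A,hash)→1800, (A,nl_idx)→2000, (B,merge)→2700, (A,merge)→2800, (B,hash)→3400, (B,nl)→20100 …(+1); best=1800 via (A,hash)
  {AC}: card=800; try (C,hash)→1320, (A,nl_idx)→1440, (A,merge)→1520, (C,merge)→1540, (A,hash)→1560, (C,nl_idx)→1600 …(+2); best=1320 via (C,hash)
  {ABC}: card=3200; try (C,hash)→3320, (B,hash)→5320, (C,merge)→6440, (C,nl_idx)→7800, (B,merge)→11920, (C,nl)→33800 …(+1); best=3320 via (C,hash)

cost=3320; order=B,A,C; methods=hash,hash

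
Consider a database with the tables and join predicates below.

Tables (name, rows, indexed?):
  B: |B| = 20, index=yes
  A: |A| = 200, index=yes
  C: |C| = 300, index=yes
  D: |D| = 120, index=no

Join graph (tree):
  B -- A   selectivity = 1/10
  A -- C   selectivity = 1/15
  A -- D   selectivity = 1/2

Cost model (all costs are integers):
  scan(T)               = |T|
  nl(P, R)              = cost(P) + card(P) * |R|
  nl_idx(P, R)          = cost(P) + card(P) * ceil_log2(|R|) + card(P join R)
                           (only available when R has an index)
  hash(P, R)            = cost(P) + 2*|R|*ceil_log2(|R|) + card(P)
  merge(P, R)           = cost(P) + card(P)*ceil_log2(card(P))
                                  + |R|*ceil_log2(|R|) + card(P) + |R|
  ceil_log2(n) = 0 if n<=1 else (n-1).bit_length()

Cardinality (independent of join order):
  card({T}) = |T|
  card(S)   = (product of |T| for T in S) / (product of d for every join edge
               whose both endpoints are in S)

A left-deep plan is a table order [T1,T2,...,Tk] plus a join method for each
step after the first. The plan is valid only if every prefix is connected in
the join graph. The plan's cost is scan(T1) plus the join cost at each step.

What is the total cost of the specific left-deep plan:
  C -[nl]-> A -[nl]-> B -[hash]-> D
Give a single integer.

149980

step 1: scan C: cost=300, card=300
step 2: join A via nl
    card(P join A) = 300*200/(15) = 4000
    cost = 300 + 300*200 = 60300
step 3: join B via nl
    card(P join B) = 4000*20/(10) = 8000
    cost = 60300 + 4000*20 = 140300
step 4: join D via hash
    card(P join D) = 8000*120/(2) = 480000
    cost = 140300 + 2*120*7 + 8000 = 149980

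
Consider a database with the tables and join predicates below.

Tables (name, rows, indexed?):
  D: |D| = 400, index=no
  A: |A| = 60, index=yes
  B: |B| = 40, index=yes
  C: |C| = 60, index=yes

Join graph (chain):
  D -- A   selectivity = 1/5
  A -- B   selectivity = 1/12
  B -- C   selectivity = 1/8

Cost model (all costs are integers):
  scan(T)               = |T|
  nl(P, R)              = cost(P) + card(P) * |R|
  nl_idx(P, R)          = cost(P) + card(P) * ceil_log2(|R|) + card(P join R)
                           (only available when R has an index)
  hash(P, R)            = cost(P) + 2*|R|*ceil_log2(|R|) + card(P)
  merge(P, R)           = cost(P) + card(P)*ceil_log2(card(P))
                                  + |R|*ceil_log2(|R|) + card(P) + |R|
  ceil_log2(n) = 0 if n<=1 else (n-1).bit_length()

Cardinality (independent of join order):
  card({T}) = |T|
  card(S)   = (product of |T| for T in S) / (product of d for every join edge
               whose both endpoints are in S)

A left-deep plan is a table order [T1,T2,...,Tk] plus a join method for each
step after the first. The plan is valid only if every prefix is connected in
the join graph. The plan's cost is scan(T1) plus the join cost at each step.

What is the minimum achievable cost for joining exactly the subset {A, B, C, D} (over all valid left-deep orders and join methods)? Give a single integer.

Selinger DP over subsets of {A,B,C,D}:
  {D}: scan cost=400, card=400
  {A}: scan cost=60, card=60
  {B}: scan cost=40, card=40
  {C}: scan cost=60, card=60
  {AD}: card=4800; try (A,hash)→1520, (D,merge)→4480, (A,merge)→4820, (D,hash)→7320, (A,nl_idx)→7600, (D,nl)→24060 …(+1); best=1520 via (A,hash)
  {AB}: card=200; try (A,nl_idx)→480, (B,hash)→600, (B,nl_idx)→620, (A,merge)→740, (B,merge)→760, (A,hash)→800 …(+2); best=480 via (A,nl_idx)
  {BC}: card=300; try (C,nl_idx)→580, (B,hash)→600, (B,nl_idx)→720, (C,merge)→740, (B,merge)→760, (C,hash)→800 …(+2); best=580 via (C,nl_idx)
  {ABD}: card=16000; try (D,merge)→6280, (B,hash)→6800, (D,hash)→7880, (B,nl_idx)→46320, (B,merge)→69000, (D,nl)→80480 …(+1); best=6280 via (D,merge)
  {ABC}: card=1500; try (C,hash)→1400, (A,hash)→1600, (C,merge)→2700, (C,nl_idx)→3180, (A,nl_idx)→3880, (A,merge)→4000 …(+2); best=1400 via (C,hash)
  {ABCD}: card=120000; try (D,hash)→10100, (C,hash)→23000, (D,merge)→23400, (C,nl_idx)→222280, (C,merge)→246700, (D,nl)→601400 …(+1); best=10100 via (D,hash)

10100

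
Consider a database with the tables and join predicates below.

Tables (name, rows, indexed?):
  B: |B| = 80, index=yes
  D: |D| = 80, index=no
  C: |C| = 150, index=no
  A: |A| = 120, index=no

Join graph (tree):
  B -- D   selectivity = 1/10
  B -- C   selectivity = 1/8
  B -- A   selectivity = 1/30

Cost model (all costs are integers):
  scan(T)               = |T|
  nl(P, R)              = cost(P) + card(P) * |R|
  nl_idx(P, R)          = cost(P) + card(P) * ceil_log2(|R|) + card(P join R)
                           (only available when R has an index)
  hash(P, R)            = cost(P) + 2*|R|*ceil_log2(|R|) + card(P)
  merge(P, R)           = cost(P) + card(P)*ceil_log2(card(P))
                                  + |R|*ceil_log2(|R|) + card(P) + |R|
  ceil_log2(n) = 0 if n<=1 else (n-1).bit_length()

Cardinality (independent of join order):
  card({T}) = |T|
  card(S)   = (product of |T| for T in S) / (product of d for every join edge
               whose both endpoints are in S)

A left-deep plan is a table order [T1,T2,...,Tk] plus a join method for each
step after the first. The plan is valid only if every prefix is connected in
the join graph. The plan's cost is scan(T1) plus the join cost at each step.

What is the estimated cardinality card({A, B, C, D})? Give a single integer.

48000

Tables in S: A(120), B(80), C(150), D(80)
Edges inside S: B-D(d=10), B-C(d=8), B-A(d=30)
numerator = 120 * 80 * 150 * 80 = 115200000
denominator = 10 * 8 * 30 = 2400
card(S) = 115200000 / 2400 = 48000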